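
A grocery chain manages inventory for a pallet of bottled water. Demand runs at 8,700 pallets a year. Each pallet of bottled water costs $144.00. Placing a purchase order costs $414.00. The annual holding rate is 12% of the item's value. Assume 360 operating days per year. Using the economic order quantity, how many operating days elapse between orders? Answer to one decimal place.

T ≈ 26.7 days

Holding cost H = 0.12 × $144.00 = $17.2800 per unit per year.
The optimal lot size = √(2DS/H) = √(2 × 8,700 × 414 / 17.28) ≈ 645.66.
Cycle time = Q*/D × 360 = 645.66 / 8,700 × 360 ≈ 26.717 days.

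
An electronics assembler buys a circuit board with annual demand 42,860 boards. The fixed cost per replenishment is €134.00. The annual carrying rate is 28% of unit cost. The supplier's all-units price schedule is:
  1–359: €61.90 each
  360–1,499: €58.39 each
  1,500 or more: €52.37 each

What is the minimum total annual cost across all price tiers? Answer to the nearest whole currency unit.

Holding cost per unit per year at price C is H = 0.28·C.
Evaluate total cost at each tier's feasible EOQ or, if the EOQ is below the tier, at the tier's minimum quantity.
Tier 1 (€61.90): EOQ = 814.1 exceeds tier's upper bound 359, so this tier is dominated.
EOQ at €58.39 = 838.2 (feasible in tier 2): TC = 42,860×€58.39 + (42,860/838.2)×134 + (838.2/2)×0.28×€58.39 = €2,516,299.22.
EOQ at €52.37 = 885.1 < 1500, so use break Q=1500: TC = 42,860×€52.37 + (42,860/1500.0)×134 + (1500.0/2)×0.28×€52.37 = €2,259,404.73.
Lowest total cost among the candidates is at Q = 1500.0.

TC* ≈ €2,259,405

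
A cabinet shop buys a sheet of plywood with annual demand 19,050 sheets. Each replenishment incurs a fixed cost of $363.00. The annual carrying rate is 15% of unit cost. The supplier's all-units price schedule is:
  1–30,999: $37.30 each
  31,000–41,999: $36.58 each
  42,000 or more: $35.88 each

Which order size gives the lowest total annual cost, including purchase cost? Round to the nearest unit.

Q* ≈ 1,572 sheets

Holding cost per unit per year at price C is H = 0.15·C.
Candidates are each tier's EOQ (if it falls in that tier) and each price-break quantity.
EOQ at $37.30 = 1572.2 (feasible in tier 1): TC = 19,050×$37.30 + (19,050/1572.2)×363 + (1572.2/2)×0.15×$37.30 = $719,361.62.
EOQ at $36.58 = 1587.6 < 31000, so use break Q=31000: TC = 19,050×$36.58 + (19,050/31000.0)×363 + (31000.0/2)×0.15×$36.58 = $782,120.57.
EOQ at $35.88 = 1603.0 < 42000, so use break Q=42000: TC = 19,050×$35.88 + (19,050/42000.0)×363 + (42000.0/2)×0.15×$35.88 = $796,700.65.
Lowest total cost is $719,361.62 at Q = 1572.2.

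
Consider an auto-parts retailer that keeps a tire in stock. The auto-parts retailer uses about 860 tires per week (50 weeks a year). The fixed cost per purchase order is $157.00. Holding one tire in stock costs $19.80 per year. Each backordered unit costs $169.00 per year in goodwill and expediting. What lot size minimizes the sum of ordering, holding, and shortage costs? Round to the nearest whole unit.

Q* ≈ 873 tires

Annual demand D = 860 × 50 = 43,000.
With planned backorders, Q* = √(2DS/H) · √((H+B)/B).
√(2DS/H) = √(2 × 43,000 × 157 / 19.8) = 825.784.
√((H+B)/B) = √((19.8+169)/169) = 1.0570.
Q* ≈ 872.819.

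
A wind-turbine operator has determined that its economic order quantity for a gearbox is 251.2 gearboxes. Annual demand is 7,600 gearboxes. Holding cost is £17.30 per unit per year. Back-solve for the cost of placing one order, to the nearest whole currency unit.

The basic EOQ model gives Q* = √(2DS/H); rearrange for the unknown.
From Q* = √(2DS/H): S = Q*²H / (2D) = 251.2² × 17.3 / (2 × 7,600) = 71.8194.

S ≈ £72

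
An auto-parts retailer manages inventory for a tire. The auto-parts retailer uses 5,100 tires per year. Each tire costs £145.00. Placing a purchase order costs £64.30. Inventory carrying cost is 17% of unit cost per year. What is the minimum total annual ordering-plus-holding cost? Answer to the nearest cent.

Holding cost H = 0.17 × £145.00 = £24.6500 per unit per year.
Q* = √(2DS/H) = √(2 × 5,100 × 64.3 / 24.65) ≈ 163.12.
At Q*, ordering cost (D/Q*)S equals holding cost (Q*/2)H, each = √(DSH/2).
Minimum total = √(2DSH) = √(2 × 5,100 × 64.3 × 24.65) ≈ 4020.814.

TC* ≈ £4,020.81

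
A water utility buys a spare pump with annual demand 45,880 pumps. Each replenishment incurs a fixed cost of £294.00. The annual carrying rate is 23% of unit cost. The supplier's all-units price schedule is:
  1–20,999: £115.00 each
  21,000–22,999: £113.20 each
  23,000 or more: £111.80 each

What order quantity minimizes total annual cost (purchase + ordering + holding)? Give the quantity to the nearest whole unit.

Q* ≈ 1,010 pumps

Holding cost per unit per year at price C is H = 0.23·C.
For each price level, check whether its EOQ is feasible; otherwise the best quantity at that price is the breakpoint.
EOQ at £115.00 = 1009.9 (feasible in tier 1): TC = 45,880×£115.00 + (45,880/1009.9)×294 + (1009.9/2)×0.23×£115.00 = £5,302,912.42.
EOQ at £113.20 = 1017.9 < 21000, so use break Q=21000: TC = 45,880×£113.20 + (45,880/21000.0)×294 + (21000.0/2)×0.23×£113.20 = £5,467,636.32.
EOQ at £111.80 = 1024.3 < 23000, so use break Q=23000: TC = 45,880×£111.80 + (45,880/23000.0)×294 + (23000.0/2)×0.23×£111.80 = £5,425,681.47.
Lowest total cost is £5,302,912.42 at Q = 1009.9.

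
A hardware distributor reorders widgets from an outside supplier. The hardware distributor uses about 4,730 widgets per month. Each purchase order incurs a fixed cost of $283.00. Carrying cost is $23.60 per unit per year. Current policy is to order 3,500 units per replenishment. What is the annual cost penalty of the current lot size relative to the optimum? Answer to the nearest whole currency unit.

Annual demand D = 4,730 × 12 = 56,760.
EOQ = √(2DS/H) = √(2 × 56,760 × 283 / 23.6) ≈ 1166.74.
Cost at Q* = (D/Q*)S + (Q*/2)H = √(2DSH) ≈ $27,535.02.
Cost at Q = 3,500: (56,760/3,500)×283 + (3,500/2)×23.6 = $4,589.45 + $41,300.00 = $45,889.45.
Excess = $45,889.45 − $27,535.02 = $18,354.43.

Extra cost ≈ $18,354 per year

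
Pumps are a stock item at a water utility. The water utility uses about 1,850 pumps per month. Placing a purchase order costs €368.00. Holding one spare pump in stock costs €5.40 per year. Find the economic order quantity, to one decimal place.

Annual demand D = 1,850 × 12 = 22,200.
EOQ = √(2DS / H) = √(2 × 22,200 × 368 / 5.4).
= √(16,339,200 / 5.4) = √3,025,777.7778 ≈ 1739.476.

Q* ≈ 1,739.5 pumps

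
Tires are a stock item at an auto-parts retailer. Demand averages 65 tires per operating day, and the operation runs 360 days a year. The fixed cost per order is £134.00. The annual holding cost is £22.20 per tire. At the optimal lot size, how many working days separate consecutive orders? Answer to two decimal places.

T ≈ 8.18 days

Annual demand D = 65 × 360 = 23,400.
EOQ = √(2DS/H) = √(2 × 23,400 × 134 / 22.2) ≈ 531.49.
Cycle time = Q*/D × 360 = 531.49 / 23,400 × 360 ≈ 8.177 days.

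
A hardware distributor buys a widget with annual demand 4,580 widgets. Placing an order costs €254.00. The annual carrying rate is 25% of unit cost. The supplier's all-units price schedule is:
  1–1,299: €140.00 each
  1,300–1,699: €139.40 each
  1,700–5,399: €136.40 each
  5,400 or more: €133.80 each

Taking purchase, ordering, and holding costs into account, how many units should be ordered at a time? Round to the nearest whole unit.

Holding cost per unit per year at price C is H = 0.25·C.
Candidates are each tier's EOQ (if it falls in that tier) and each price-break quantity.
EOQ at €140.00 = 257.8 (feasible in tier 1): TC = 4,580×€140.00 + (4,580/257.8)×254 + (257.8/2)×0.25×€140.00 = €650,223.99.
EOQ at €139.40 = 258.4 < 1300, so use break Q=1300: TC = 4,580×€139.40 + (4,580/1300.0)×254 + (1300.0/2)×0.25×€139.40 = €661,999.36.
EOQ at €136.40 = 261.2 < 1700, so use break Q=1700: TC = 4,580×€136.40 + (4,580/1700.0)×254 + (1700.0/2)×0.25×€136.40 = €654,381.31.
EOQ at €133.80 = 263.7 < 5400, so use break Q=5400: TC = 4,580×€133.80 + (4,580/5400.0)×254 + (5400.0/2)×0.25×€133.80 = €703,334.43.
Lowest total cost is €650,223.99 at Q = 257.8.

Q* ≈ 258 widgets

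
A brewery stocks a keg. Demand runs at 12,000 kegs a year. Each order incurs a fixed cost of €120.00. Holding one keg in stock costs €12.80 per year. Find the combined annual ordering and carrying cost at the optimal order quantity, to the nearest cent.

TC* ≈ €6,071.57

Q* = √(2DS/H) = √(2 × 12,000 × 120 / 12.8) ≈ 474.34.
At the optimum the two cost components are equal, so total cost = 2·(Q*/2)H = Q*·H.
Minimum total = √(2DSH) = √(2 × 12,000 × 120 × 12.8) ≈ 6071.573.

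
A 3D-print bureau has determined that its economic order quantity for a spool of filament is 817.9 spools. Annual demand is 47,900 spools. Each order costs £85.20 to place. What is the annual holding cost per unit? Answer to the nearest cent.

H ≈ £12.20

The basic EOQ model gives Q* = √(2DS/H); rearrange for the unknown.
From Q* = √(2DS/H): H = 2DS / Q*² = 2 × 47,900 × 85.2 / 817.9² = 12.2013.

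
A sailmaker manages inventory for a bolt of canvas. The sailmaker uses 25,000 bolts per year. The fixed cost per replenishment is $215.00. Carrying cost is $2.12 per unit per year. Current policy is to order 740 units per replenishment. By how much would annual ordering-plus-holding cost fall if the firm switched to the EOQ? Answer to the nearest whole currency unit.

Extra cost ≈ $3,274 per year

EOQ = √(2DS/H) = √(2 × 25,000 × 215 / 2.12) ≈ 2251.83.
Cost at Q* = (D/Q*)S + (Q*/2)H = √(2DSH) ≈ $4,773.89.
Cost at Q = 740: (25,000/740)×215 + (740/2)×2.12 = $7,263.51 + $784.40 = $8,047.91.
Excess = $8,047.91 − $4,773.89 = $3,274.03.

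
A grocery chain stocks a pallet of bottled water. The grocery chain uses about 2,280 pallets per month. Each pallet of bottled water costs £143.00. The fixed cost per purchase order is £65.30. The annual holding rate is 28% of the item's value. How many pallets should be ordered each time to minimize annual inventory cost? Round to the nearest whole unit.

Q* ≈ 299 pallets

Annual demand D = 2,280 × 12 = 27,360.
Holding cost H = 0.28 × £143.00 = £40.0400 per unit per year.
EOQ = √(2DS / H) = √(2 × 27,360 × 65.3 / 40.04).
= √(3,573,216 / 40.04) = √89,241.1588 ≈ 298.733.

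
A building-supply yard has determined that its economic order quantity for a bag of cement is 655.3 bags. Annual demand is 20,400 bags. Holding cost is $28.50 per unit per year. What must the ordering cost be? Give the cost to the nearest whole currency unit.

Squaring Q* = √(2DS/H) gives Q*² = 2DS/H.
From Q* = √(2DS/H): S = Q*²H / (2D) = 655.3² × 28.5 / (2 × 20,400) = 299.9612.

S ≈ $300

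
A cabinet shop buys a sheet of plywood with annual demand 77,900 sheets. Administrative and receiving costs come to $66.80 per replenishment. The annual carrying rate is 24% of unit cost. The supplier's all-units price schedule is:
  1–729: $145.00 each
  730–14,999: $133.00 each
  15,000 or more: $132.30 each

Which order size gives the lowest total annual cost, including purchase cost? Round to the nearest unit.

Q* ≈ 730 sheets

Holding cost per unit per year at price C is H = 0.24·C.
For each price level, check whether its EOQ is feasible; otherwise the best quantity at that price is the breakpoint.
EOQ at $145.00 = 546.9 (feasible in tier 1): TC = 77,900×$145.00 + (77,900/546.9)×66.8 + (546.9/2)×0.24×$145.00 = $11,314,531.00.
EOQ at $133.00 = 571.0 < 730, so use break Q=730: TC = 77,900×$133.00 + (77,900/730.0)×66.8 + (730.0/2)×0.24×$133.00 = $10,379,479.18.
EOQ at $132.30 = 572.5 < 15000, so use break Q=15000: TC = 77,900×$132.30 + (77,900/15000.0)×66.8 + (15000.0/2)×0.24×$132.30 = $10,544,656.91.
Lowest total cost is $10,379,479.18 at Q = 730.0.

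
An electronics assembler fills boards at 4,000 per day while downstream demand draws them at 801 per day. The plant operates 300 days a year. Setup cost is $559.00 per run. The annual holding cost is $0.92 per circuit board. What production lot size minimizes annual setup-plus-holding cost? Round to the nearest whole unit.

Annual demand D = 801 × 300 = 240,300.
Production build-up factor (1 − d/p) = 1 − 801/4,000 = 0.7997.
Q* = √(2DS / (H(1 − d/p))) = √(2 × 240,300 × 559 / (0.92 × 0.7997)).
= √(268,655,400 / 0.7358) ≈ 19108.507.

Q* ≈ 19,109 boards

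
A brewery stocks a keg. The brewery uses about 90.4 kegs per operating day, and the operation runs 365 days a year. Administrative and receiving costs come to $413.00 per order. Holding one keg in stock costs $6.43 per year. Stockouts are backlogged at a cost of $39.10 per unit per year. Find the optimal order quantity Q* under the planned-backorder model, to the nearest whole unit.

Annual demand D = 90.4 × 365 = 32,996.
With planned backorders, Q* = √(2DS/H) · √((H+B)/B).
√(2DS/H) = √(2 × 32,996 × 413 / 6.43) = 2058.805.
√((H+B)/B) = √((6.43+39.1)/39.1) = 1.0791.
Q* ≈ 2221.650.

Q* ≈ 2,222 kegs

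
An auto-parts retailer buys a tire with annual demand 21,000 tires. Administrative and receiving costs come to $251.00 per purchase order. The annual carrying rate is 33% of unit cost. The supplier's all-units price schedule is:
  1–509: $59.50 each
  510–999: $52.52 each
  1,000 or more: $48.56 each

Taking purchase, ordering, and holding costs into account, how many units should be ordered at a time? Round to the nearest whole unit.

Holding cost per unit per year at price C is H = 0.33·C.
Evaluate total cost at each tier's feasible EOQ or, if the EOQ is below the tier, at the tier's minimum quantity.
Tier 1 ($59.50): EOQ = 732.7 exceeds tier's upper bound 509, so this tier is dominated.
EOQ at $52.52 = 779.9 (feasible in tier 2): TC = 21,000×$52.52 + (21,000/779.9)×251 + (779.9/2)×0.33×$52.52 = $1,116,437.02.
EOQ at $48.56 = 811.1 < 1000, so use break Q=1000: TC = 21,000×$48.56 + (21,000/1000.0)×251 + (1000.0/2)×0.33×$48.56 = $1,033,043.40.
Lowest total cost is $1,033,043.40 at Q = 1000.0.

Q* ≈ 1,000 tires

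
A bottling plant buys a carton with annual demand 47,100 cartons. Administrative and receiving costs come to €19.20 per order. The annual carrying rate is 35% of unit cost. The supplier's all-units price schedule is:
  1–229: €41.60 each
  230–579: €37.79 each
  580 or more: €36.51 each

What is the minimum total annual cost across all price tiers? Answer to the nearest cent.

Holding cost per unit per year at price C is H = 0.35·C.
Evaluate total cost at each tier's feasible EOQ or, if the EOQ is below the tier, at the tier's minimum quantity.
Tier 1 (€41.60): EOQ = 352.4 exceeds tier's upper bound 229, so this tier is dominated.
EOQ at €37.79 = 369.8 (feasible in tier 2): TC = 47,100×€37.79 + (47,100/369.8)×19.2 + (369.8/2)×0.35×€37.79 = €1,784,800.01.
EOQ at €36.51 = 376.2 < 580, so use break Q=580: TC = 47,100×€36.51 + (47,100/580.0)×19.2 + (580.0/2)×0.35×€36.51 = €1,724,885.94.
Lowest total cost among the candidates is at Q = 580.0.

TC* ≈ €1,724,885.94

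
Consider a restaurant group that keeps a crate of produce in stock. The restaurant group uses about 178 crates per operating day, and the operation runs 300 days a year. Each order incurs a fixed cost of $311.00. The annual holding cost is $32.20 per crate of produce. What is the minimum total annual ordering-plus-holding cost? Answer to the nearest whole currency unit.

Annual demand D = 178 × 300 = 53,400.
Q* = √(2DS/H) = √(2 × 53,400 × 311 / 32.2) ≈ 1015.64.
At the optimum the two cost components are equal, so total cost = 2·(Q*/2)H = Q*·H.
Minimum total = √(2DSH) = √(2 × 53,400 × 311 × 32.2) ≈ 32703.464.

TC* ≈ $32,703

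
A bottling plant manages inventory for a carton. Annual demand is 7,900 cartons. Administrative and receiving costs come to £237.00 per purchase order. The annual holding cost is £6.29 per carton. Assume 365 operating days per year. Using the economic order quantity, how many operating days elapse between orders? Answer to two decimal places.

EOQ = √(2DS/H) = √(2 × 7,900 × 237 / 6.29) ≈ 771.57.
Cycle time = Q*/D × 365 = 771.57 / 7,900 × 365 ≈ 35.649 days.

T ≈ 35.65 days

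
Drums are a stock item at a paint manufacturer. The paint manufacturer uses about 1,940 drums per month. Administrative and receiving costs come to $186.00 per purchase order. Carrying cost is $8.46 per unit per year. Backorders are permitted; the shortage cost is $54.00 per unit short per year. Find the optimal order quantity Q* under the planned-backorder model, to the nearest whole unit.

Q* ≈ 1,088 drums

Annual demand D = 1,940 × 12 = 23,280.
With planned backorders, Q* = √(2DS/H) · √((H+B)/B).
√(2DS/H) = √(2 × 23,280 × 186 / 8.46) = 1011.761.
√((H+B)/B) = √((8.46+54)/54) = 1.0755.
Q* ≈ 1088.133.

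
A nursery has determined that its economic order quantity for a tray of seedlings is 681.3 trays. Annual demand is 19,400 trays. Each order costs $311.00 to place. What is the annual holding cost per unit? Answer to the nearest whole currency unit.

H ≈ $26

Squaring Q* = √(2DS/H) gives Q*² = 2DS/H.
From Q* = √(2DS/H): H = 2DS / Q*² = 2 × 19,400 × 311 / 681.3² = 25.9965.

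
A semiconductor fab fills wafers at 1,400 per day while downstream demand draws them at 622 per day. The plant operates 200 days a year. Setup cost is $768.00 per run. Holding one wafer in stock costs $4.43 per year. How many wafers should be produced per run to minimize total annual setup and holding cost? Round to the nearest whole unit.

Q* ≈ 8,810 wafers

Annual demand D = 622 × 200 = 124,400.
Production build-up factor (1 − d/p) = 1 − 622/1,400 = 0.5557.
Q* = √(2DS / (H(1 − d/p))) = √(2 × 124,400 × 768 / (4.43 × 0.5557)).
= √(191,078,400 / 2.4618) ≈ 8810.046.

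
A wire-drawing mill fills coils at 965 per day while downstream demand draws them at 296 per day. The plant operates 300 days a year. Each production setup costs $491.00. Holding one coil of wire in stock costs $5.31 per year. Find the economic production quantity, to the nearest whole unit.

Q* ≈ 4,867 coils

Annual demand D = 296 × 300 = 88,800.
Production build-up factor (1 − d/p) = 1 − 296/965 = 0.6933.
Q* = √(2DS / (H(1 − d/p))) = √(2 × 88,800 × 491 / (5.31 × 0.6933)).
= √(87,201,600 / 3.6812) ≈ 4867.047.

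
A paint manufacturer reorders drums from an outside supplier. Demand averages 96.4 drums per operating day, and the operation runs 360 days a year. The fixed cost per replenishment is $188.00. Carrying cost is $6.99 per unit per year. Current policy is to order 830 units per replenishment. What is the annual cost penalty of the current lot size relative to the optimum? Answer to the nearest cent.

Extra cost ≈ $1,211.10 per year

Annual demand D = 96.4 × 360 = 34,704.
EOQ = √(2DS/H) = √(2 × 34,704 × 188 / 6.99) ≈ 1366.30.
Cost at Q* = (D/Q*)S + (Q*/2)H = √(2DSH) ≈ $9,550.42.
Cost at Q = 830: (34,704/830)×188 + (830/2)×6.99 = $7,860.67 + $2,900.85 = $10,761.52.
Excess = $10,761.52 − $9,550.42 = $1,211.10.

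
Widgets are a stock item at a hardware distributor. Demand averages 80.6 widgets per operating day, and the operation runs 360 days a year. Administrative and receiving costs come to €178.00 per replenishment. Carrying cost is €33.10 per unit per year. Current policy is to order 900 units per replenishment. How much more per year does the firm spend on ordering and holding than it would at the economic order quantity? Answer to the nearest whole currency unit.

Extra cost ≈ €2,143 per year

Annual demand D = 80.6 × 360 = 29,016.
EOQ = √(2DS/H) = √(2 × 29,016 × 178 / 33.1) ≈ 558.64.
Cost at Q* = (D/Q*)S + (Q*/2)H = √(2DSH) ≈ €18,490.89.
Cost at Q = 900: (29,016/900)×178 + (900/2)×33.1 = €5,738.72 + €14,895.00 = €20,633.72.
Excess = €20,633.72 − €18,490.89 = €2,142.83.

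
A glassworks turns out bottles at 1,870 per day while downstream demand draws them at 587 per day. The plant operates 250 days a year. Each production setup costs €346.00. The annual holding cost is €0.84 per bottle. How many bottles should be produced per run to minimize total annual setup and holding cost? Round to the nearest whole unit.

Q* ≈ 13,274 bottles

Annual demand D = 587 × 250 = 146,750.
Production build-up factor (1 − d/p) = 1 − 587/1,870 = 0.6861.
Q* = √(2DS / (H(1 − d/p))) = √(2 × 146,750 × 346 / (0.84 × 0.6861)).
= √(101,551,000 / 0.5763) ≈ 13274.248.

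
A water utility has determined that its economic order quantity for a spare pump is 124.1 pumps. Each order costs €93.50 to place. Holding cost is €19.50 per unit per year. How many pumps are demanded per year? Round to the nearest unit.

D ≈ 1,606 pumps per year

Invert the EOQ relation Q*² = 2DS/H.
From Q* = √(2DS/H): D = Q*²H / (2S) = 124.1² × 19.5 / (2 × 93.5) = 1605.967.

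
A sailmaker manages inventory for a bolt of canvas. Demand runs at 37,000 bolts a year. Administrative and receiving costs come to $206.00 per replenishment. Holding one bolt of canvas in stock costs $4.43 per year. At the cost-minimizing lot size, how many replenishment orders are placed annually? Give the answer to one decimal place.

N ≈ 19.9 orders per year

Q* = √(2DS/H) = √(2 × 37,000 × 206 / 4.43) ≈ 1855.02.
Orders per year = D / Q* = 37,000 / 1855.02 ≈ 19.946.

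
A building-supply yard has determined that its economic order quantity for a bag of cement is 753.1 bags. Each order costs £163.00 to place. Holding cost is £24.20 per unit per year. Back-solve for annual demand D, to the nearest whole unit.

Invert the EOQ relation Q*² = 2DS/H.
From Q* = √(2DS/H): D = Q*²H / (2S) = 753.1² × 24.2 / (2 × 163) = 42102.032.

D ≈ 42,102 bags per year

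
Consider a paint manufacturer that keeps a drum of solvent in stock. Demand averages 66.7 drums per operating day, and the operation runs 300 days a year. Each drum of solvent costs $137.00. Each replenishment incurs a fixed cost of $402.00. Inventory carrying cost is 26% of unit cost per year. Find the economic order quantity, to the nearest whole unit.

Annual demand D = 66.7 × 300 = 20,010.
Holding cost H = 0.26 × $137.00 = $35.6200 per unit per year.
EOQ = √(2DS / H) = √(2 × 20,010 × 402 / 35.62).
= √(16,088,040 / 35.62) = √451,657.4958 ≈ 672.055.

Q* ≈ 672 drums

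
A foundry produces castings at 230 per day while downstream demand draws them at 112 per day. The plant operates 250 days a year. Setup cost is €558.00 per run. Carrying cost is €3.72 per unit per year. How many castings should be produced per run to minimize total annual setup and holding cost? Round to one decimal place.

Annual demand D = 112 × 250 = 28,000.
Production build-up factor (1 − d/p) = 1 − 112/230 = 0.5130.
Q* = √(2DS / (H(1 − d/p))) = √(2 × 28,000 × 558 / (3.72 × 0.5130)).
= √(31,248,000 / 1.9085) ≈ 4046.342.

Q* ≈ 4,046.3 castings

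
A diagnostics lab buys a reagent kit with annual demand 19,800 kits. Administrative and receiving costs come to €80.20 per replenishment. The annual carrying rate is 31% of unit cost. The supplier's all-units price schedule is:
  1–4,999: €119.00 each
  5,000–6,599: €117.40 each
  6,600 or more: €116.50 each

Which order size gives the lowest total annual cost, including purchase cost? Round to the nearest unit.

Q* ≈ 293 kits

Holding cost per unit per year at price C is H = 0.31·C.
For each price level, check whether its EOQ is feasible; otherwise the best quantity at that price is the breakpoint.
EOQ at €119.00 = 293.4 (feasible in tier 1): TC = 19,800×€119.00 + (19,800/293.4)×80.2 + (293.4/2)×0.31×€119.00 = €2,367,024.03.
EOQ at €117.40 = 295.4 < 5000, so use break Q=5000: TC = 19,800×€117.40 + (19,800/5000.0)×80.2 + (5000.0/2)×0.31×€117.40 = €2,415,822.59.
EOQ at €116.50 = 296.5 < 6600, so use break Q=6600: TC = 19,800×€116.50 + (19,800/6600.0)×80.2 + (6600.0/2)×0.31×€116.50 = €2,426,120.10.
Lowest total cost is €2,367,024.03 at Q = 293.4.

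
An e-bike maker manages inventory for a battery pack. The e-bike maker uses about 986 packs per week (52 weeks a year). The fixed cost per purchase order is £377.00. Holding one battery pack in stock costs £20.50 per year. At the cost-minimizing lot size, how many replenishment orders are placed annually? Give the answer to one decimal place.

N ≈ 37.3 orders per year

Annual demand D = 986 × 52 = 51,272.
EOQ = √(2DS/H) = √(2 × 51,272 × 377 / 20.5) ≈ 1373.25.
Orders per year = D / Q* = 51,272 / 1373.25 ≈ 37.336.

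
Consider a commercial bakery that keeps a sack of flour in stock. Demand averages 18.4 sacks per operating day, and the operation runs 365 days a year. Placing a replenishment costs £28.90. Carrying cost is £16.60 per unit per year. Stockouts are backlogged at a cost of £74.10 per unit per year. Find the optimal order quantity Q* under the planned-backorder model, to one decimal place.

Annual demand D = 18.4 × 365 = 6,716.
With planned backorders, Q* = √(2DS/H) · √((H+B)/B).
√(2DS/H) = √(2 × 6,716 × 28.9 / 16.6) = 152.920.
√((H+B)/B) = √((16.6+74.1)/74.1) = 1.1064.
Q* ≈ 169.184.

Q* ≈ 169.2 sacks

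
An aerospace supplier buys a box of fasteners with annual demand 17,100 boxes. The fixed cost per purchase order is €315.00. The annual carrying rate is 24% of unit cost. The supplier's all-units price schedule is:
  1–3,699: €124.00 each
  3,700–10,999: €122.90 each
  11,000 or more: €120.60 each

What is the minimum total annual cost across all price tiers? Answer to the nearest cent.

Holding cost per unit per year at price C is H = 0.24·C.
Evaluate total cost at each tier's feasible EOQ or, if the EOQ is below the tier, at the tier's minimum quantity.
EOQ at €124.00 = 601.7 (feasible in tier 1): TC = 17,100×€124.00 + (17,100/601.7)×315 + (601.7/2)×0.24×€124.00 = €2,138,305.43.
EOQ at €122.90 = 604.3 < 3700, so use break Q=3700: TC = 17,100×€122.90 + (17,100/3700.0)×315 + (3700.0/2)×0.24×€122.90 = €2,157,613.41.
EOQ at €120.60 = 610.1 < 11000, so use break Q=11000: TC = 17,100×€120.60 + (17,100/11000.0)×315 + (11000.0/2)×0.24×€120.60 = €2,221,941.68.
Lowest total cost among the candidates is at Q = 601.7.

TC* ≈ €2,138,305.43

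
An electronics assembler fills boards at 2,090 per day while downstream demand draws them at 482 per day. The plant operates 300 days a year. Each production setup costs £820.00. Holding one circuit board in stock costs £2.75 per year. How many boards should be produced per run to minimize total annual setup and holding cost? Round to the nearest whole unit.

Annual demand D = 482 × 300 = 144,600.
Production build-up factor (1 − d/p) = 1 − 482/2,090 = 0.7694.
Q* = √(2DS / (H(1 − d/p))) = √(2 × 144,600 × 820 / (2.75 × 0.7694)).
= √(237,144,000 / 2.1158) ≈ 10586.925.

Q* ≈ 10,587 boards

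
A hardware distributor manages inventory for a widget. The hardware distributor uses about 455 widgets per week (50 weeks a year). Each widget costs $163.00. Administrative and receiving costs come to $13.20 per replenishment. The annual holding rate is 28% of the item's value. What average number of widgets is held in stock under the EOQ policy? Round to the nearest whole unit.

Average inventory ≈ 57 widgets

Annual demand D = 455 × 50 = 22,750.
Holding cost H = 0.28 × $163.00 = $45.6400 per unit per year.
Q* = √(2DS/H) = √(2 × 22,750 × 13.2 / 45.64) ≈ 114.71.
Average inventory = Q*/2 ≈ 114.71 / 2 = 57.357.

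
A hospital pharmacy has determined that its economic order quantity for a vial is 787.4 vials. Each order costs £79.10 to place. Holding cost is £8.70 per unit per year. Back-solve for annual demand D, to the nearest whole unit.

D ≈ 34,096 vials per year

Invert the EOQ relation Q*² = 2DS/H.
From Q* = √(2DS/H): D = Q*²H / (2S) = 787.4² × 8.7 / (2 × 79.1) = 34096.013.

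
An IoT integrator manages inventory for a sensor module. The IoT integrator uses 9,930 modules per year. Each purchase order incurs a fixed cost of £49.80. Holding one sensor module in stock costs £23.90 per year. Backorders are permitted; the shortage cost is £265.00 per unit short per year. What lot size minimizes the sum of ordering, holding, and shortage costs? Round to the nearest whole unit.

Q* ≈ 212 modules

With planned backorders, Q* = √(2DS/H) · √((H+B)/B).
√(2DS/H) = √(2 × 9,930 × 49.8 / 23.9) = 203.425.
√((H+B)/B) = √((23.9+265)/265) = 1.0441.
Q* ≈ 212.401.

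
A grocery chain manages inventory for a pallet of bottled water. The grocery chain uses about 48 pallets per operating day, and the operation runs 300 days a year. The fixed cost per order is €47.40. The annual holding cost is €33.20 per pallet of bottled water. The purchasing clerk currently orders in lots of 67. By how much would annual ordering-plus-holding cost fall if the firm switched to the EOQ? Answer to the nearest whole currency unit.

Annual demand D = 48 × 300 = 14,400.
EOQ = √(2DS/H) = √(2 × 14,400 × 47.4 / 33.2) ≈ 202.78.
Cost at Q* = (D/Q*)S + (Q*/2)H = √(2DSH) ≈ €6,732.16.
Cost at Q = 67: (14,400/67)×47.4 + (67/2)×33.2 = €10,187.46 + €1,112.20 = €11,299.66.
Excess = €11,299.66 − €6,732.16 = €4,567.50.

Extra cost ≈ €4,568 per year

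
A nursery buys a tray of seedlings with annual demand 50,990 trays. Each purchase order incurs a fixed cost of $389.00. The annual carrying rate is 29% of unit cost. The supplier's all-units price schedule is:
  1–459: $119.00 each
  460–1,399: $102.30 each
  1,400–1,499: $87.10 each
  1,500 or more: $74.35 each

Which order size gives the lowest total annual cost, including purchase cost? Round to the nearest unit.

Q* ≈ 1,500 trays

Holding cost per unit per year at price C is H = 0.29·C.
Candidates are each tier's EOQ (if it falls in that tier) and each price-break quantity.
Tier 1 ($119.00): EOQ = 1072.2 exceeds tier's upper bound 459, so this tier is dominated.
EOQ at $102.30 = 1156.4 (feasible in tier 2): TC = 50,990×$102.30 + (50,990/1156.4)×389 + (1156.4/2)×0.29×$102.30 = $5,250,582.92.
EOQ at $87.10 = 1253.2 < 1400, so use break Q=1400: TC = 50,990×$87.10 + (50,990/1400.0)×389 + (1400.0/2)×0.29×$87.10 = $4,473,078.24.
EOQ at $74.35 = 1356.4 < 1500, so use break Q=1500: TC = 50,990×$74.35 + (50,990/1500.0)×389 + (1500.0/2)×0.29×$74.35 = $3,820,501.03.
Lowest total cost is $3,820,501.03 at Q = 1500.0.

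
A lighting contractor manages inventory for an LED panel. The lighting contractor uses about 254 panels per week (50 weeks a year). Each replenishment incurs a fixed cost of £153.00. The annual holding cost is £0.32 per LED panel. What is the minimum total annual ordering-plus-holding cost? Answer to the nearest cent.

TC* ≈ £1,115.16

Annual demand D = 254 × 50 = 12,700.
EOQ = √(2DS/H) = √(2 × 12,700 × 153 / 0.32) ≈ 3484.88.
At the optimum the two cost components are equal, so total cost = 2·(Q*/2)H = Q*·H.
Minimum total = √(2DSH) = √(2 × 12,700 × 153 × 0.32) ≈ 1115.161.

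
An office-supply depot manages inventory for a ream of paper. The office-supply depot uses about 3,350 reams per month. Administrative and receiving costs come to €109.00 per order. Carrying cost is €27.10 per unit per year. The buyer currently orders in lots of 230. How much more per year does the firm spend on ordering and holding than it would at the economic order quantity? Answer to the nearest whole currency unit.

Extra cost ≈ €6,757 per year

Annual demand D = 3,350 × 12 = 40,200.
EOQ = √(2DS/H) = √(2 × 40,200 × 109 / 27.1) ≈ 568.67.
Cost at Q* = (D/Q*)S + (Q*/2)H = √(2DSH) ≈ €15,410.83.
Cost at Q = 230: (40,200/230)×109 + (230/2)×27.1 = €19,051.30 + €3,116.50 = €22,167.80.
Excess = €22,167.80 − €15,410.83 = €6,756.98.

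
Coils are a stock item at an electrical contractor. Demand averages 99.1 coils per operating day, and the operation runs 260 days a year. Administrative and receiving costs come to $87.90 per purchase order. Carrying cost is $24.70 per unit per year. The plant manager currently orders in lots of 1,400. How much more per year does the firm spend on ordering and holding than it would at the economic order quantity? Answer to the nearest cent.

Extra cost ≈ $8,330.28 per year

Annual demand D = 99.1 × 260 = 25,766.
EOQ = √(2DS/H) = √(2 × 25,766 × 87.9 / 24.7) ≈ 428.24.
Cost at Q* = (D/Q*)S + (Q*/2)H = √(2DSH) ≈ $10,577.46.
Cost at Q = 1,400: (25,766/1,400)×87.9 + (1,400/2)×24.7 = $1,617.74 + $17,290.00 = $18,907.74.
Excess = $18,907.74 − $10,577.46 = $8,330.28.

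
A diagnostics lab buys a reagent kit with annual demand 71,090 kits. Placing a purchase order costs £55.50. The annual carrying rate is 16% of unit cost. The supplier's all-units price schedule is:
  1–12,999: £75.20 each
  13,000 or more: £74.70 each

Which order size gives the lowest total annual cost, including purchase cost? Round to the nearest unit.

Q* ≈ 810 kits

Holding cost per unit per year at price C is H = 0.16·C.
Candidates are each tier's EOQ (if it falls in that tier) and each price-break quantity.
EOQ at £75.20 = 809.8 (feasible in tier 1): TC = 71,090×£75.20 + (71,090/809.8)×55.5 + (809.8/2)×0.16×£75.20 = £5,355,711.94.
EOQ at £74.70 = 812.5 < 13000, so use break Q=13000: TC = 71,090×£74.70 + (71,090/13000.0)×55.5 + (13000.0/2)×0.16×£74.70 = £5,388,414.50.
Lowest total cost is £5,355,711.94 at Q = 809.8.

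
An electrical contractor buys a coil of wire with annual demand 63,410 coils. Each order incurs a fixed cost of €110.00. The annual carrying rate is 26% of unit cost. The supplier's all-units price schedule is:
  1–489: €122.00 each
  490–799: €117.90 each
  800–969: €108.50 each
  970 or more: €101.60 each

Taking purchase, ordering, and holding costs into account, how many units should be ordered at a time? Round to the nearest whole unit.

Holding cost per unit per year at price C is H = 0.26·C.
Candidates are each tier's EOQ (if it falls in that tier) and each price-break quantity.
Tier 1 (€122.00): EOQ = 663.2 exceeds tier's upper bound 489, so this tier is dominated.
EOQ at €117.90 = 674.6 (feasible in tier 2): TC = 63,410×€117.90 + (63,410/674.6)×110 + (674.6/2)×0.26×€117.90 = €7,496,718.20.
EOQ at €108.50 = 703.2 < 800, so use break Q=800: TC = 63,410×€108.50 + (63,410/800.0)×110 + (800.0/2)×0.26×€108.50 = €6,899,987.88.
EOQ at €101.60 = 726.7 < 970, so use break Q=970: TC = 63,410×€101.60 + (63,410/970.0)×110 + (970.0/2)×0.26×€101.60 = €6,462,458.58.
Lowest total cost is €6,462,458.58 at Q = 970.0.

Q* ≈ 970 coils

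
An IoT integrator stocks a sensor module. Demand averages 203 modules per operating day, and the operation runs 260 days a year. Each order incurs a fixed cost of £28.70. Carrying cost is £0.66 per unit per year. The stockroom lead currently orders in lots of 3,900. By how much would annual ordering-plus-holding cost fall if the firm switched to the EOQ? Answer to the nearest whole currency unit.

Extra cost ≈ £261 per year

Annual demand D = 203 × 260 = 52,780.
EOQ = √(2DS/H) = √(2 × 52,780 × 28.7 / 0.66) ≈ 2142.49.
Cost at Q* = (D/Q*)S + (Q*/2)H = √(2DSH) ≈ £1,414.04.
Cost at Q = 3,900: (52,780/3,900)×28.7 + (3,900/2)×0.66 = £388.41 + £1,287.00 = £1,675.41.
Excess = £1,675.41 − £1,414.04 = £261.36.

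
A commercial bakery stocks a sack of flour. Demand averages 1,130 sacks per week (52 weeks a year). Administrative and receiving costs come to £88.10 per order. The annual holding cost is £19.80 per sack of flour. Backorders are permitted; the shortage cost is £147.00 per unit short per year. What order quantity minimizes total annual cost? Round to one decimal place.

Annual demand D = 1,130 × 52 = 58,760.
With planned backorders, Q* = √(2DS/H) · √((H+B)/B).
√(2DS/H) = √(2 × 58,760 × 88.1 / 19.8) = 723.121.
√((H+B)/B) = √((19.8+147)/147) = 1.0652.
Q* ≈ 770.284.

Q* ≈ 770.3 sacks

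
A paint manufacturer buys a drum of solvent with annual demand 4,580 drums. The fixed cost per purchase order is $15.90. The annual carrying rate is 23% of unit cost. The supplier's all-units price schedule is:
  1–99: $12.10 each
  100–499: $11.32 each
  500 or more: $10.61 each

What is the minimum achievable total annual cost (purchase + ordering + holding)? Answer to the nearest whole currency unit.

TC* ≈ $49,350

Holding cost per unit per year at price C is H = 0.23·C.
Candidates are each tier's EOQ (if it falls in that tier) and each price-break quantity.
Tier 1 ($12.10): EOQ = 228.8 exceeds tier's upper bound 99, so this tier is dominated.
EOQ at $11.32 = 236.5 (feasible in tier 2): TC = 4,580×$11.32 + (4,580/236.5)×15.9 + (236.5/2)×0.23×$11.32 = $52,461.39.
EOQ at $10.61 = 244.3 < 500, so use break Q=500: TC = 4,580×$10.61 + (4,580/500.0)×15.9 + (500.0/2)×0.23×$10.61 = $49,349.52.
Lowest total cost among the candidates is at Q = 500.0.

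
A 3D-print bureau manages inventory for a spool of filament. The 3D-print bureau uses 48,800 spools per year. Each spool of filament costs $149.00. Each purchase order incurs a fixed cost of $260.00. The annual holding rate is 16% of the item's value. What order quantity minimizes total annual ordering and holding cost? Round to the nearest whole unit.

Holding cost H = 0.16 × $149.00 = $23.8400 per unit per year.
EOQ = √(2DS / H) = √(2 × 48,800 × 260 / 23.84).
= √(25,376,000 / 23.84) = √1,064,429.5302 ≈ 1031.712.

Q* ≈ 1,032 spools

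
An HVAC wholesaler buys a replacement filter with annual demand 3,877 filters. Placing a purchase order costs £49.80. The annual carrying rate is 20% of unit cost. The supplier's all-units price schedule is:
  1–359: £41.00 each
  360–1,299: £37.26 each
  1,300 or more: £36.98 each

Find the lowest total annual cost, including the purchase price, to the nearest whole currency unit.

TC* ≈ £146,335

Holding cost per unit per year at price C is H = 0.20·C.
Evaluate total cost at each tier's feasible EOQ or, if the EOQ is below the tier, at the tier's minimum quantity.
EOQ at £41.00 = 217.0 (feasible in tier 1): TC = 3,877×£41.00 + (3,877/217.0)×49.8 + (217.0/2)×0.20×£41.00 = £160,736.44.
EOQ at £37.26 = 227.6 < 360, so use break Q=360: TC = 3,877×£37.26 + (3,877/360.0)×49.8 + (360.0/2)×0.20×£37.26 = £146,334.70.
EOQ at £36.98 = 228.5 < 1300, so use break Q=1300: TC = 3,877×£36.98 + (3,877/1300.0)×49.8 + (1300.0/2)×0.20×£36.98 = £148,327.38.
Lowest total cost among the candidates is at Q = 360.0.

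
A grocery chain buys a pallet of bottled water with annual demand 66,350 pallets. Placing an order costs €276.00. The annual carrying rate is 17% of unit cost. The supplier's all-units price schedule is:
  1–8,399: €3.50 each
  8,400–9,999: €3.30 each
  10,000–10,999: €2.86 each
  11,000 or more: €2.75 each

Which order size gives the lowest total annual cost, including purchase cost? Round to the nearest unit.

Holding cost per unit per year at price C is H = 0.17·C.
Evaluate total cost at each tier's feasible EOQ or, if the EOQ is below the tier, at the tier's minimum quantity.
EOQ at €3.50 = 7845.7 (feasible in tier 1): TC = 66,350×€3.50 + (66,350/7845.7)×276 + (7845.7/2)×0.17×€3.50 = €236,893.19.
EOQ at €3.30 = 8079.9 < 8400, so use break Q=8400: TC = 66,350×€3.30 + (66,350/8400.0)×276 + (8400.0/2)×0.17×€3.30 = €223,491.27.
EOQ at €2.86 = 8679.3 < 10000, so use break Q=10000: TC = 66,350×€2.86 + (66,350/10000.0)×276 + (10000.0/2)×0.17×€2.86 = €194,023.26.
EOQ at €2.75 = 8851.1 < 11000, so use break Q=11000: TC = 66,350×€2.75 + (66,350/11000.0)×276 + (11000.0/2)×0.17×€2.75 = €186,698.53.
Lowest total cost is €186,698.53 at Q = 11000.0.

Q* ≈ 11,000 pallets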